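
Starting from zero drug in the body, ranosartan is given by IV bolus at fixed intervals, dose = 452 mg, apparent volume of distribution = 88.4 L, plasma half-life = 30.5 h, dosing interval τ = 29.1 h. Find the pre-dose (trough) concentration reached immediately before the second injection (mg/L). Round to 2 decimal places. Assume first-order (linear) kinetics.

C₀ per dose = Dose / Vd = 452 / 88.4 = 5.113 mg/L
k = ln2 / t½ = 0.693147 / 30.5 = 0.02273 h⁻¹
Fraction remaining after one interval: r = e^(−kτ) = e^(−0.02273 × 29.1) = 0.5161
Before dose 2, 1 dose has been given (aged 1τ).
C_trough = C₀ × r = 5.113 × 0.5161 = 2.639 mg/L

2.64 mg/L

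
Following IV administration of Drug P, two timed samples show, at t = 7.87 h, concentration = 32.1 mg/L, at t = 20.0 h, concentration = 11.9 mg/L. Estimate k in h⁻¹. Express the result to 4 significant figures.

0.08181 h⁻¹

k = ln(C₁/C₂) / (t₂ − t₁) = ln(32.1/11.9) / (20.0 − 7.87)
  = 0.9923 / 12.13 = 0.08181 h⁻¹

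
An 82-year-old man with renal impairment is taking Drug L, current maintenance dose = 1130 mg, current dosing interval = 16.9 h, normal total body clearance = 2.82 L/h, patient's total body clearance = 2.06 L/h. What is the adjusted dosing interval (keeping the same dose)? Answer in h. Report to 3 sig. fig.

23.1 h

To keep the same average steady-state level, dosing rate must scale with clearance.
CL ratio = 2.06 / 2.82 = 0.7305
New interval (same dose) = 16.9 / 0.7305 = 23.13 h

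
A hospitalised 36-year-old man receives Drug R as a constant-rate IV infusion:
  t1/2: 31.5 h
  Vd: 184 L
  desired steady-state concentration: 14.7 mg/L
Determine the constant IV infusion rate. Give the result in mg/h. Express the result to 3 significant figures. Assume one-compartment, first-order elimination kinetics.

k = ln2 / t½ = 0.693147 / 31.5 = 0.02200 h⁻¹
CL = k × Vd = 0.02200 × 184 = 4.048 L/h
At steady state, infusion rate R₀ = Css × CL = 14.7 × 4.048 = 59.51 mg/h

59.5 mg/h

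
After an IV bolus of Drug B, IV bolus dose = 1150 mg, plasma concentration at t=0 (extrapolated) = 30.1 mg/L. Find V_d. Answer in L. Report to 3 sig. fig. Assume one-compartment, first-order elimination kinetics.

38.2 L

Vd = Dose / C₀ = 1150 / 30.1 = 38.21 L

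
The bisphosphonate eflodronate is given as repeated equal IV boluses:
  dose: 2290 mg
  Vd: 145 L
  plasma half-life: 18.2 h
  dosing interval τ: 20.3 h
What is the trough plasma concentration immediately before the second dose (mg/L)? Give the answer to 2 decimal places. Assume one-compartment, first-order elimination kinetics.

C₀ per dose = Dose / Vd = 2290 / 145 = 15.79 mg/L
k = ln2 / t½ = 0.693147 / 18.2 = 0.03809 h⁻¹
Fraction remaining after one interval: r = e^(−kτ) = e^(−0.03809 × 20.3) = 0.4615
Before dose 2, 1 dose has been given (aged 1τ).
C_trough = C₀ × r = 15.79 × 0.4615 = 7.287 mg/L

7.29 mg/L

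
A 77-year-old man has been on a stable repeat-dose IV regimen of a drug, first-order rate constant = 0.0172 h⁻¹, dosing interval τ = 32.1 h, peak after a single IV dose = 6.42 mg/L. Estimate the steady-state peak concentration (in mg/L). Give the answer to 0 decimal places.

e^(−kτ) = e^(−0.01720 × 32.1) = 0.5757
Accumulation ratio R = 1 / (1 − e^(−kτ)) = 1 / (1 − 0.5757) = 2.357
Steady-state peak = C₀ × R = 6.42 × 2.357 = 15.13 mg/L

15 mg/L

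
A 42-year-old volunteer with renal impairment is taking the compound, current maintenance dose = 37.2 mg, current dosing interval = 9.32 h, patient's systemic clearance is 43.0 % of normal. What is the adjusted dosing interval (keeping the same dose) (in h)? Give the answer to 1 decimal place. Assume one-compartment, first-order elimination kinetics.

To keep the same average steady-state level, dosing rate must scale with clearance.
CL ratio = 43.0 / 100 = 0.4300
New interval (same dose) = 9.32 / 0.4300 = 21.67 h

21.7 h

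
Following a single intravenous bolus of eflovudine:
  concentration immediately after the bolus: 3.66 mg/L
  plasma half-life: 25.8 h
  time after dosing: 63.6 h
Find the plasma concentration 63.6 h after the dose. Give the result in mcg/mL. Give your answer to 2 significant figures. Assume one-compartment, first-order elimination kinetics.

k = ln2 / t½ = 0.693147 / 25.8 = 0.02687 h⁻¹
C = C₀ · e^(−k·t) = 3.660 × e^(−0.02687 × 63.6)
  = 3.660 × 0.1811 = 0.6628 mg/L
(0.6628 mg/L = 0.6628 mcg/mL)

0.66 mcg/mL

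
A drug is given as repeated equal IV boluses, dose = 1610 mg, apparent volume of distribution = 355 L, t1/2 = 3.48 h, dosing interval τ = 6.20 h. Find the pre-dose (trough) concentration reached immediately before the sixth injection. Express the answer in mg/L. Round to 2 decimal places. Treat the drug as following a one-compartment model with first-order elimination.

C₀ per dose = Dose / Vd = 1610 / 355 = 4.535 mg/L
k = ln2 / t½ = 0.693147 / 3.48 = 0.1992 h⁻¹
Fraction remaining after one interval: r = e^(−kτ) = e^(−0.1992 × 6.20) = 0.2908
Before dose 6, 5 doses have been given (aged 1τ, 2τ, 3τ, 4τ, 5τ).
C_trough = C₀ × (r + r² + … + r^5) = C₀ × r(1−r^5)/(1−r)
        = 4.535 × 0.2908 × (1 − 0.002080) / (1 − 0.2908) = 1.856 mg/L

1.86 mg/L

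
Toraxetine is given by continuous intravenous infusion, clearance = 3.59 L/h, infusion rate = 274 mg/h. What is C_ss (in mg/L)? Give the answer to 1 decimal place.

76.3 mg/L

At steady state Css = R₀ / CL = 274 / 3.590 = 76.32 mg/L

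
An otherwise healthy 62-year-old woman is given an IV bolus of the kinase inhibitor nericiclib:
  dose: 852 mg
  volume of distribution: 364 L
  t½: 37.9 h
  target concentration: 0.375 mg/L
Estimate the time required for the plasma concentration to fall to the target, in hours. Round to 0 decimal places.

C₀ = Dose / Vd = 852.0 / 364 = 2.341 mg/L
k = ln2 / t½ = 0.693147 / 37.9 = 0.01829 h⁻¹
t = ln(C₀ / C) / k = ln(2.341 / 0.375) / 0.01829
  = ln(6.243) / 0.01829 = 1.831 / 0.01829 = 100.1 h

100 h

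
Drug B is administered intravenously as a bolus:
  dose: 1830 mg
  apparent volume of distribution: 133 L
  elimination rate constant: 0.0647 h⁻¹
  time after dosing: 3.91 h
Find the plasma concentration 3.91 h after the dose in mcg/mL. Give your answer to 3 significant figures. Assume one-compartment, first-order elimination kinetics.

C₀ = Dose / Vd = 1830 / 133 = 13.76 mg/L
C = C₀ · e^(−k·t) = 13.76 × e^(−0.06470 × 3.91)
  = 13.76 × 0.7765 = 10.68 mg/L
(10.68 mg/L = 10.68 mcg/mL)

10.7 mcg/mL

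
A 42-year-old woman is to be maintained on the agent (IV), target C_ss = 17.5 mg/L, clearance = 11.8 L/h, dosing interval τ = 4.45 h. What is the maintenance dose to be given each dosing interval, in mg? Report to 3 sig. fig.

At steady state, Dose/τ = Css × CL.
Dose = Css × CL × τ = 17.5 × 11.80 × 4.45 = 918.9 mg

919 mg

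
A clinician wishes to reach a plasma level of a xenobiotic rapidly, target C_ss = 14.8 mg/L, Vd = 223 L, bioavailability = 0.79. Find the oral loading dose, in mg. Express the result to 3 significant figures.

LD = Css × Vd / F = 14.8 × 223 / 0.79 = 4178 mg

4180 mg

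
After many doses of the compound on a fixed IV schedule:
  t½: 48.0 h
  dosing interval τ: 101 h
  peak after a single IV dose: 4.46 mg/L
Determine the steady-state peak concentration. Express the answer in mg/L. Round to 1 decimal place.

5.8 mg/L

k = ln2 / t½ = 0.693147 / 48.0 = 0.01444 h⁻¹
e^(−kτ) = e^(−0.01444 × 101) = 0.2326
Accumulation ratio R = 1 / (1 − e^(−kτ)) = 1 / (1 − 0.2326) = 1.303
Steady-state peak = C₀ × R = 4.46 × 1.303 = 5.811 mg/L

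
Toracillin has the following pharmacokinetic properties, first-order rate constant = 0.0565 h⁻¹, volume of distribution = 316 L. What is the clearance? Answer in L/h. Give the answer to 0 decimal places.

CL = k × Vd = 0.0565 × 316 = 17.85 L/h

18 L/h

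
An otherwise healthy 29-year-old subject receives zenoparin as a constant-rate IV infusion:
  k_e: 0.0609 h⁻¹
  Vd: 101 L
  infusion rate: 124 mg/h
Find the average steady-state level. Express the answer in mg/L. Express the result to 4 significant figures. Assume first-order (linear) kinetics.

20.16 mg/L

CL = k × Vd = 0.06090 × 101 = 6.151 L/h
At steady state Css = R₀ / CL = 124 / 6.151 = 20.16 mg/L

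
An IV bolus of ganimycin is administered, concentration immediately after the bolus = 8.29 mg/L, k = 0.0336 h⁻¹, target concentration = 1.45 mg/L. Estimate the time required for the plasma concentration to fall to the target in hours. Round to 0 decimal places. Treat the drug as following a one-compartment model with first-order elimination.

52 h

t = ln(C₀ / C) / k = ln(8.290 / 1.45) / 0.03360
  = ln(5.717) / 0.03360 = 1.743 / 0.03360 = 51.88 h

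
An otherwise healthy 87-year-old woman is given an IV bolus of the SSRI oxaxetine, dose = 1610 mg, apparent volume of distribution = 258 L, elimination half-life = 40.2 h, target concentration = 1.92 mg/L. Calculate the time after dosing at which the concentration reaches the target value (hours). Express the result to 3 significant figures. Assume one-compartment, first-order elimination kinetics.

68.4 h

C₀ = Dose / Vd = 1610 / 258 = 6.240 mg/L
k = ln2 / t½ = 0.693147 / 40.2 = 0.01724 h⁻¹
t = ln(C₀ / C) / k = ln(6.240 / 1.92) / 0.01724
  = ln(3.250) / 0.01724 = 1.179 / 0.01724 = 68.39 h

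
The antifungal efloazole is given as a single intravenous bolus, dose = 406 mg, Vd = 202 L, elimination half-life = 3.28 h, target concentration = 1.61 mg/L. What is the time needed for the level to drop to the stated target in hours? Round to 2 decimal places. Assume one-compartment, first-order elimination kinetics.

1.05 h

C₀ = Dose / Vd = 406.0 / 202 = 2.010 mg/L
k = ln2 / t½ = 0.693147 / 3.28 = 0.2113 h⁻¹
t = ln(C₀ / C) / k = ln(2.010 / 1.61) / 0.2113
  = ln(1.248) / 0.2113 = 0.2215 / 0.2113 = 1.048 h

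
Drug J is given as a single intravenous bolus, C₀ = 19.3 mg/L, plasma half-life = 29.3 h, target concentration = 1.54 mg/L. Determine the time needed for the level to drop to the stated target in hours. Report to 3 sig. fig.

107 h

k = ln2 / t½ = 0.693147 / 29.3 = 0.02366 h⁻¹
t = ln(C₀ / C) / k = ln(19.30 / 1.54) / 0.02366
  = ln(12.53) / 0.02366 = 2.528 / 0.02366 = 106.8 h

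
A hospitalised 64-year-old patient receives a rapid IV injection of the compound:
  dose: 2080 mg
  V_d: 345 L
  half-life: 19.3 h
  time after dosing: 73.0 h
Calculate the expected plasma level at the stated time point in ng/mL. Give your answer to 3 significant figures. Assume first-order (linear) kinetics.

C₀ = Dose / Vd = 2080 / 345 = 6.029 mg/L
k = ln2 / t½ = 0.693147 / 19.3 = 0.03591 h⁻¹
C = C₀ · e^(−k·t) = 6.029 × e^(−0.03591 × 73.0)
  = 6.029 × 0.07270 = 0.4383 mg/L
Convert: 0.4383 mg/L × 1000 = 438.3 ng/mL

438 ng/mL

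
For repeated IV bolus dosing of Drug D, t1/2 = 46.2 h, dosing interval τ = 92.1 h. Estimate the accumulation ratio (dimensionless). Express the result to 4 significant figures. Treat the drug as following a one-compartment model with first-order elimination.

k = ln2 / t½ = 0.693147 / 46.2 = 0.01500 h⁻¹
e^(−kτ) = e^(−0.01500 × 92.1) = 0.2512
Accumulation ratio R = 1 / (1 − e^(−kτ)) = 1 / (1 − 0.2512) = 1.335

1.335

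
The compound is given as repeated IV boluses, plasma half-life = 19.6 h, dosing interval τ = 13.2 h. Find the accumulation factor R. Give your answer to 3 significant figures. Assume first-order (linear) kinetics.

k = ln2 / t½ = 0.693147 / 19.6 = 0.03536 h⁻¹
e^(−kτ) = e^(−0.03536 × 13.2) = 0.6270
Accumulation ratio R = 1 / (1 − e^(−kτ)) = 1 / (1 − 0.6270) = 2.681

2.68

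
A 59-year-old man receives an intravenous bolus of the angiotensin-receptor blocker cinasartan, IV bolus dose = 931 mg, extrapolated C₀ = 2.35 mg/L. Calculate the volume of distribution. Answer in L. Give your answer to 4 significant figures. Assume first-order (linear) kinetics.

396.2 L

Vd = Dose / C₀ = 931.0 / 2.35 = 396.2 L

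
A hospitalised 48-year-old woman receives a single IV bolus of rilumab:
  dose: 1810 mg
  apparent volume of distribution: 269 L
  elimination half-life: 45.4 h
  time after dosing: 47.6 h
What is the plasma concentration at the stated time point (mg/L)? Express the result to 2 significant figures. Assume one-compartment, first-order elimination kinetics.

C₀ = Dose / Vd = 1810 / 269 = 6.729 mg/L
k = ln2 / t½ = 0.693147 / 45.4 = 0.01527 h⁻¹
C = C₀ · e^(−k·t) = 6.729 × e^(−0.01527 × 47.6)
  = 6.729 × 0.4834 = 3.253 mg/L

3.3 mg/L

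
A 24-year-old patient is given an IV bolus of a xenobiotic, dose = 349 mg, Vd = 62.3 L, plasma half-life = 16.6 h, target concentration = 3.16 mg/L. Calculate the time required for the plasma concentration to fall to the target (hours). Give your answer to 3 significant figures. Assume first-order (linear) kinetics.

C₀ = Dose / Vd = 349.0 / 62.3 = 5.602 mg/L
k = ln2 / t½ = 0.693147 / 16.6 = 0.04176 h⁻¹
t = ln(C₀ / C) / k = ln(5.602 / 3.16) / 0.04176
  = ln(1.773) / 0.04176 = 0.5727 / 0.04176 = 13.71 h

13.7 h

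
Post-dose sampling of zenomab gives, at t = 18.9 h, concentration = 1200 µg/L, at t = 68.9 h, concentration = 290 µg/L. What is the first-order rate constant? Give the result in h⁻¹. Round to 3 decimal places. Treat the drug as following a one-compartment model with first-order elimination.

0.028 h⁻¹

k = ln(C₁/C₂) / (t₂ − t₁) = ln(1200/290) / (68.9 − 18.9)
  = 1.420 / 50.00 = 0.02840 h⁻¹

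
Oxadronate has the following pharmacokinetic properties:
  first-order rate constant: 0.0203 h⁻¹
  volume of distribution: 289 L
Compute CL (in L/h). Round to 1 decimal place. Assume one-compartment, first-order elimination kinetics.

CL = k × Vd = 0.0203 × 289 = 5.867 L/h

5.9 L/h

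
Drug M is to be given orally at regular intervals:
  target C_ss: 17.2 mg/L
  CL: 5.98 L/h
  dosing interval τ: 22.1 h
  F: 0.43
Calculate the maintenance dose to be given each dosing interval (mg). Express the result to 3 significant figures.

5290 mg

At steady state, F × (Dose/τ) = Css × CL.
Dose = Css × CL × τ / F = 17.2 × 5.980 × 22.1 / 0.43 = 5286 mg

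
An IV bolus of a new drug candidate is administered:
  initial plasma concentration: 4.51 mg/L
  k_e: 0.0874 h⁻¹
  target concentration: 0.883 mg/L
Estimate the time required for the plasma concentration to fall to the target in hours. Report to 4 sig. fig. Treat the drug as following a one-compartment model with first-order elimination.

18.66 h

t = ln(C₀ / C) / k = ln(4.510 / 0.883) / 0.08740
  = ln(5.108) / 0.08740 = 1.631 / 0.08740 = 18.66 h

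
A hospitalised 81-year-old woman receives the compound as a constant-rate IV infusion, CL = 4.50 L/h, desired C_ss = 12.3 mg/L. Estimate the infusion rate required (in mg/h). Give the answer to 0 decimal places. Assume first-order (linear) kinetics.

55 mg/h

At steady state, infusion rate R₀ = Css × CL = 12.3 × 4.500 = 55.35 mg/h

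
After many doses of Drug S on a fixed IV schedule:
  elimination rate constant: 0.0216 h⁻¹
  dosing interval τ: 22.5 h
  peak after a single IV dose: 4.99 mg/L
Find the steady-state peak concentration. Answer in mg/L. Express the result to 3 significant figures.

13.0 mg/L

e^(−kτ) = e^(−0.02160 × 22.5) = 0.6151
Accumulation ratio R = 1 / (1 − e^(−kτ)) = 1 / (1 − 0.6151) = 2.598
Steady-state peak = C₀ × R = 4.99 × 2.598 = 12.96 mg/L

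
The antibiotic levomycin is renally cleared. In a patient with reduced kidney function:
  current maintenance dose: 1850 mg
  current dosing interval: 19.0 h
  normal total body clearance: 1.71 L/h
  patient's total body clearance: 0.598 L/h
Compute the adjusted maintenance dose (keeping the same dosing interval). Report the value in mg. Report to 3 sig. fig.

647 mg

To keep the same average steady-state level, dosing rate must scale with clearance.
CL ratio = 0.598 / 1.71 = 0.3497
New dose (same interval) = 1850 × 0.3497 = 646.9 mg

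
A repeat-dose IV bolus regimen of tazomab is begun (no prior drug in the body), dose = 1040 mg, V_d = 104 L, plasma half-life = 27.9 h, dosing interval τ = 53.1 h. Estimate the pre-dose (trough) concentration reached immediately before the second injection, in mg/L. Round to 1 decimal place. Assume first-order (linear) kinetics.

2.7 mg/L

C₀ per dose = Dose / Vd = 1040 / 104 = 10.00 mg/L
k = ln2 / t½ = 0.693147 / 27.9 = 0.02484 h⁻¹
Fraction remaining after one interval: r = e^(−kτ) = e^(−0.02484 × 53.1) = 0.2674
Before dose 2, 1 dose has been given (aged 1τ).
C_trough = C₀ × r = 10.00 × 0.2674 = 2.674 mg/L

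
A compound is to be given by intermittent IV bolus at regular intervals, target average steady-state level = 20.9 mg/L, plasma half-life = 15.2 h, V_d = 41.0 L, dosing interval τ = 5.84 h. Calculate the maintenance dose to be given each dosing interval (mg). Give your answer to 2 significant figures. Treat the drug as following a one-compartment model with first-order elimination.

230 mg

k = ln2 / t½ = 0.693147 / 15.2 = 0.04560 h⁻¹
CL = k × Vd = 0.04560 × 41.0 = 1.870 L/h
At steady state, Dose/τ = Css × CL.
Dose = Css × CL × τ = 20.9 × 1.870 × 5.84 = 228.2 mg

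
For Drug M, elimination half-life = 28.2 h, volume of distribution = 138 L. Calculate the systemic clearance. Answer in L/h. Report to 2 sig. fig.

3.4 L/h

k = ln2 / t½ = 0.693147 / 28.2 = 0.02458 h⁻¹
CL = k × Vd = 0.02458 × 138 = 3.392 L/h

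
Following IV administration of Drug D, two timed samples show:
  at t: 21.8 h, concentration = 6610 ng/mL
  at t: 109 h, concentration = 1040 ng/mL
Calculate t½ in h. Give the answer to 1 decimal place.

k = ln(C₁/C₂) / (t₂ − t₁) = ln(6610/1040) / (109 − 21.8)
  = 1.849 / 87.20 = 0.02120 h⁻¹
t½ = ln2 / k = 0.693147 / 0.02120 = 32.70 h

32.7 h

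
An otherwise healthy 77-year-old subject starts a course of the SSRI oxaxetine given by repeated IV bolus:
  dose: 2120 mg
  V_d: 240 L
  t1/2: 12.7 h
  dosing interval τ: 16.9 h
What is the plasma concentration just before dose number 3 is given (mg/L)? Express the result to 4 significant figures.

C₀ per dose = Dose / Vd = 2120 / 240 = 8.833 mg/L
k = ln2 / t½ = 0.693147 / 12.7 = 0.05458 h⁻¹
Fraction remaining after one interval: r = e^(−kτ) = e^(−0.05458 × 16.9) = 0.3976
Before dose 3, 2 doses have been given (aged 1τ, 2τ).
C_trough = C₀ × (r + r²) = 8.833 × (0.3976 + 0.1581) = 4.908 mg/L

4.908 mg/L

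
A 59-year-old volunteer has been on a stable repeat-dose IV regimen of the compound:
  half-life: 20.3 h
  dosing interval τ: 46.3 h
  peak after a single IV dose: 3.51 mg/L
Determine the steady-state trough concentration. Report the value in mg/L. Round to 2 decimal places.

k = ln2 / t½ = 0.693147 / 20.3 = 0.03415 h⁻¹
e^(−kτ) = e^(−0.03415 × 46.3) = 0.2057
Accumulation ratio R = 1 / (1 − e^(−kτ)) = 1 / (1 − 0.2057) = 1.259
Steady-state trough = C₀ × R × e^(−kτ) = 3.51 × 1.259 × 0.2057 = 0.9090 mg/L

0.91 mg/L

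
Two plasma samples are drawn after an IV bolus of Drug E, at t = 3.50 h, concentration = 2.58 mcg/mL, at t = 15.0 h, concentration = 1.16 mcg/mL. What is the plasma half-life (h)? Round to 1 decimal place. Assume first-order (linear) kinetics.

k = ln(C₁/C₂) / (t₂ − t₁) = ln(2.58/1.16) / (15.0 − 3.50)
  = 0.7994 / 11.50 = 0.06951 h⁻¹
t½ = ln2 / k = 0.693147 / 0.06951 = 9.972 h

10.0 h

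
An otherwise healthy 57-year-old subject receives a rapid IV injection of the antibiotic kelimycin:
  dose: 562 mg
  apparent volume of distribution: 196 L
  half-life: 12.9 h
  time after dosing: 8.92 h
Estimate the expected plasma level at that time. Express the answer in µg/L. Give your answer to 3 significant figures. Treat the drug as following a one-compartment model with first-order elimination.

1780 µg/L

C₀ = Dose / Vd = 562.0 / 196 = 2.867 mg/L
k = ln2 / t½ = 0.693147 / 12.9 = 0.05373 h⁻¹
C = C₀ · e^(−k·t) = 2.867 × e^(−0.05373 × 8.92)
  = 2.867 × 0.6192 = 1.775 mg/L
Convert: 1.775 mg/L × 1000 = 1775 µg/L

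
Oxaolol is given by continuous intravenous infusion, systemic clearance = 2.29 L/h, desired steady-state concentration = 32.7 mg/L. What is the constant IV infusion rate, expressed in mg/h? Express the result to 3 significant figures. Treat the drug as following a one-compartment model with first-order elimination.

At steady state, infusion rate R₀ = Css × CL = 32.7 × 2.290 = 74.88 mg/h

74.9 mg/h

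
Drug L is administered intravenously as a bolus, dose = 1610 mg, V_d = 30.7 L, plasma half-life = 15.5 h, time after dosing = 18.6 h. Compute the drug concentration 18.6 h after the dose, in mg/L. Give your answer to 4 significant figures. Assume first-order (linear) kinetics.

22.83 mg/L

C₀ = Dose / Vd = 1610 / 30.7 = 52.44 mg/L
k = ln2 / t½ = 0.693147 / 15.5 = 0.04472 h⁻¹
C = C₀ · e^(−k·t) = 52.44 × e^(−0.04472 × 18.6)
  = 52.44 × 0.4353 = 22.83 mg/L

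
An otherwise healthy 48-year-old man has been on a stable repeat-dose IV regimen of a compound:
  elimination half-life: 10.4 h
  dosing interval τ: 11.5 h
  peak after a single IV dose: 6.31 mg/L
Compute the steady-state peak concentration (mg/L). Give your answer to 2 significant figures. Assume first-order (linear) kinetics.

12 mg/L

k = ln2 / t½ = 0.693147 / 10.4 = 0.06665 h⁻¹
e^(−kτ) = e^(−0.06665 × 11.5) = 0.4646
Accumulation ratio R = 1 / (1 − e^(−kτ)) = 1 / (1 − 0.4646) = 1.868
Steady-state peak = C₀ × R = 6.31 × 1.868 = 11.79 mg/L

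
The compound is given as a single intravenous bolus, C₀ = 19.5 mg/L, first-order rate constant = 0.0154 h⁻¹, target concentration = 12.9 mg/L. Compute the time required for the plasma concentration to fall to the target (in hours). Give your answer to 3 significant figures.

26.8 h

t = ln(C₀ / C) / k = ln(19.50 / 12.9) / 0.01540
  = ln(1.512) / 0.01540 = 0.4134 / 0.01540 = 26.84 h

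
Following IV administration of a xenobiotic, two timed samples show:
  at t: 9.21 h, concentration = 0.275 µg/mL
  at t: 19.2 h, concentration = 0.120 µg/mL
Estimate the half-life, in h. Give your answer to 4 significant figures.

k = ln(C₁/C₂) / (t₂ − t₁) = ln(0.275/0.120) / (19.2 − 9.21)
  = 0.8293 / 9.990 = 0.08301 h⁻¹
t½ = ln2 / k = 0.693147 / 0.08301 = 8.350 h

8.350 h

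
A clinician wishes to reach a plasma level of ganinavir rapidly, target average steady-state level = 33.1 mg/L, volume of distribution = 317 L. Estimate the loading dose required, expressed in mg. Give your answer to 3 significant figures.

LD = Css × Vd = 33.1 × 317 = 10490 mg

10500 mg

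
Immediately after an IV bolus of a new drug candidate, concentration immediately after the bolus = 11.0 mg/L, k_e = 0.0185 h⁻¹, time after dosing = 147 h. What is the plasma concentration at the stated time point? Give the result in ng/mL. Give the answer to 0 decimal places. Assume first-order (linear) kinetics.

725 ng/mL

C = C₀ · e^(−k·t) = 11.00 × e^(−0.01850 × 147)
  = 11.00 × 0.06591 = 0.7250 mg/L
Convert: 0.7250 mg/L × 1000 = 725.0 ng/mL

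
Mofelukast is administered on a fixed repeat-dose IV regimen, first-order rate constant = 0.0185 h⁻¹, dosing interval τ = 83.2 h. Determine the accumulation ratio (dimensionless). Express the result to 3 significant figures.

e^(−kτ) = e^(−0.01850 × 83.2) = 0.2146
Accumulation ratio R = 1 / (1 − e^(−kτ)) = 1 / (1 − 0.2146) = 1.273

1.27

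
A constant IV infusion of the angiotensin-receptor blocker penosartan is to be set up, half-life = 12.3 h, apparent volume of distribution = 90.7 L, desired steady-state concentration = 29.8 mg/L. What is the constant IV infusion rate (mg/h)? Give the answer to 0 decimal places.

k = ln2 / t½ = 0.693147 / 12.3 = 0.05635 h⁻¹
CL = k × Vd = 0.05635 × 90.7 = 5.111 L/h
At steady state, infusion rate R₀ = Css × CL = 29.8 × 5.111 = 152.3 mg/h

152 mg/h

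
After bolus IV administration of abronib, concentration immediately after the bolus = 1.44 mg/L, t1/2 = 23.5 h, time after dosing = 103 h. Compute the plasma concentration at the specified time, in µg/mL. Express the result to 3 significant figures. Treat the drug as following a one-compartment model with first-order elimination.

k = ln2 / t½ = 0.693147 / 23.5 = 0.02950 h⁻¹
C = C₀ · e^(−k·t) = 1.440 × e^(−0.02950 × 103)
  = 1.440 × 0.04791 = 0.06899 mg/L
(0.06899 mg/L = 0.06899 µg/mL)

0.0690 µg/mL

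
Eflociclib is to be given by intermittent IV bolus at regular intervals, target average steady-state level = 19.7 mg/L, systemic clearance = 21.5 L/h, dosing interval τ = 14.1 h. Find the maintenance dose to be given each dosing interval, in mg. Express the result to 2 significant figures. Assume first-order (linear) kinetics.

At steady state, Dose/τ = Css × CL.
Dose = Css × CL × τ = 19.7 × 21.50 × 14.1 = 5972 mg

6000 mg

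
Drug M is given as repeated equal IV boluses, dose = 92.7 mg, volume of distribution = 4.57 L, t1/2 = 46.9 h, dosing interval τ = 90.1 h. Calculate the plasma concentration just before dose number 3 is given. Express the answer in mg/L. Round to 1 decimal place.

6.8 mg/L

C₀ per dose = Dose / Vd = 92.7 / 4.57 = 20.28 mg/L
k = ln2 / t½ = 0.693147 / 46.9 = 0.01478 h⁻¹
Fraction remaining after one interval: r = e^(−kτ) = e^(−0.01478 × 90.1) = 0.2640
Before dose 3, 2 doses have been given (aged 1τ, 2τ).
C_trough = C₀ × (r + r²) = 20.28 × (0.2640 + 0.06970) = 6.767 mg/L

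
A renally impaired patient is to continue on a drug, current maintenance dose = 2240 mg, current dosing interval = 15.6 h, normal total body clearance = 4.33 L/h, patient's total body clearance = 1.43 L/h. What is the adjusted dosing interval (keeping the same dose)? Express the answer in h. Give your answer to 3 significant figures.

To keep the same average steady-state level, dosing rate must scale with clearance.
CL ratio = 1.43 / 4.33 = 0.3303
New interval (same dose) = 15.6 / 0.3303 = 47.23 h

47.2 h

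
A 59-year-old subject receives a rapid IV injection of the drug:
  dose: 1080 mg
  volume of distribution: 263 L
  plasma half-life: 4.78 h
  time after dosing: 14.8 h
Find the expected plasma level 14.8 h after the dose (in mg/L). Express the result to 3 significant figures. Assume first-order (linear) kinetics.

0.480 mg/L

C₀ = Dose / Vd = 1080 / 263 = 4.106 mg/L
k = ln2 / t½ = 0.693147 / 4.78 = 0.1450 h⁻¹
C = C₀ · e^(−k·t) = 4.106 × e^(−0.1450 × 14.8)
  = 4.106 × 0.1170 = 0.4804 mg/L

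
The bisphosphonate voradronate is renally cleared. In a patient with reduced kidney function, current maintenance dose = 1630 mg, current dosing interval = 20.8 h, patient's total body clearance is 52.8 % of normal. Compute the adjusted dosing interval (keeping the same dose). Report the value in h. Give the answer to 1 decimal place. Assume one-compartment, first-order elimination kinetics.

39.4 h

To keep the same average steady-state level, dosing rate must scale with clearance.
CL ratio = 52.8 / 100 = 0.5280
New interval (same dose) = 20.8 / 0.5280 = 39.39 h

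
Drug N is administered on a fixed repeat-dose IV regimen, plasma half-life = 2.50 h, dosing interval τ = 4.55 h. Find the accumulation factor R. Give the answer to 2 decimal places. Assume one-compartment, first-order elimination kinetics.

1.40

k = ln2 / t½ = 0.693147 / 2.50 = 0.2773 h⁻¹
e^(−kτ) = e^(−0.2773 × 4.55) = 0.2832
Accumulation ratio R = 1 / (1 − e^(−kτ)) = 1 / (1 − 0.2832) = 1.395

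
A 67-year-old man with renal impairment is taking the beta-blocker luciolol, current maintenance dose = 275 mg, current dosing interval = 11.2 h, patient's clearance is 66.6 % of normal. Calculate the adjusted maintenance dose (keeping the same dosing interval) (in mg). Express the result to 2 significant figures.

180 mg

To keep the same average steady-state level, dosing rate must scale with clearance.
CL ratio = 66.6 / 100 = 0.6660
New dose (same interval) = 275 × 0.6660 = 183.2 mg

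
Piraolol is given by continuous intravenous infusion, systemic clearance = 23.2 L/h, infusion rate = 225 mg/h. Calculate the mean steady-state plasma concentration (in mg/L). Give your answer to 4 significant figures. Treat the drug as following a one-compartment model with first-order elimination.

At steady state Css = R₀ / CL = 225 / 23.20 = 9.698 mg/L

9.698 mg/L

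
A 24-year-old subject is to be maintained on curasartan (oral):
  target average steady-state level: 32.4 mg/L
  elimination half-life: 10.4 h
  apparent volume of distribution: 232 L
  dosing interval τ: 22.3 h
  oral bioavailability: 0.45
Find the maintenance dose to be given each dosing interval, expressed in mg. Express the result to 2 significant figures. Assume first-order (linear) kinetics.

25000 mg

k = ln2 / t½ = 0.693147 / 10.4 = 0.06665 h⁻¹
CL = k × Vd = 0.06665 × 232 = 15.46 L/h
At steady state, F × (Dose/τ) = Css × CL.
Dose = Css × CL × τ / F = 32.4 × 15.46 × 22.3 / 0.45 = 24820 mg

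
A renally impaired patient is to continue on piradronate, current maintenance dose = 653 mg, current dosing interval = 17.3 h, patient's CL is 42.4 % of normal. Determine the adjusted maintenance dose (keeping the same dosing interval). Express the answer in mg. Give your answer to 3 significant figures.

To keep the same average steady-state level, dosing rate must scale with clearance.
CL ratio = 42.4 / 100 = 0.4240
New dose (same interval) = 653 × 0.4240 = 276.9 mg

277 mg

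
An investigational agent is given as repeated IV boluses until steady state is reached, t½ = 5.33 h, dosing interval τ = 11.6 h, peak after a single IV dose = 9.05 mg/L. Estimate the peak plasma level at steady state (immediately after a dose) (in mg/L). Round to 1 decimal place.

11.6 mg/L

k = ln2 / t½ = 0.693147 / 5.33 = 0.1300 h⁻¹
e^(−kτ) = e^(−0.1300 × 11.6) = 0.2214
Accumulation ratio R = 1 / (1 − e^(−kτ)) = 1 / (1 − 0.2214) = 1.284
Steady-state peak = C₀ × R = 9.05 × 1.284 = 11.62 mg/L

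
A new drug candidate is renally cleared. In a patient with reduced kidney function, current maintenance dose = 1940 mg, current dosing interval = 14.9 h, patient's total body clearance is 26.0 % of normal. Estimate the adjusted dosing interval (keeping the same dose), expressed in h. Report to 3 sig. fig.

57.3 h

To keep the same average steady-state level, dosing rate must scale with clearance.
CL ratio = 26.0 / 100 = 0.2600
New interval (same dose) = 14.9 / 0.2600 = 57.31 h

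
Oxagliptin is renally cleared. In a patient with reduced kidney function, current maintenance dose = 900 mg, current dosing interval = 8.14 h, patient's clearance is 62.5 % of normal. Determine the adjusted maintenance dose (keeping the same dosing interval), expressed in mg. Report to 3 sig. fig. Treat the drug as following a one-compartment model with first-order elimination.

To keep the same average steady-state level, dosing rate must scale with clearance.
CL ratio = 62.5 / 100 = 0.6250
New dose (same interval) = 900 × 0.6250 = 562.5 mg

563 mg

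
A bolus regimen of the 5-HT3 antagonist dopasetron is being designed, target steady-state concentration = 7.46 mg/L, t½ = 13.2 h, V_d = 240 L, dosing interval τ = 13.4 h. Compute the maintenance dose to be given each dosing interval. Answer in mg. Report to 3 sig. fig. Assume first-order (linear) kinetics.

k = ln2 / t½ = 0.693147 / 13.2 = 0.05251 h⁻¹
CL = k × Vd = 0.05251 × 240 = 12.60 L/h
At steady state, Dose/τ = Css × CL.
Dose = Css × CL × τ = 7.46 × 12.60 × 13.4 = 1260 mg

1260 mg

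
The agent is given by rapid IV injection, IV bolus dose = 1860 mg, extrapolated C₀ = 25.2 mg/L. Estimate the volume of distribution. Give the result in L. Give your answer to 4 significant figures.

Vd = Dose / C₀ = 1860 / 25.2 = 73.81 L

73.81 L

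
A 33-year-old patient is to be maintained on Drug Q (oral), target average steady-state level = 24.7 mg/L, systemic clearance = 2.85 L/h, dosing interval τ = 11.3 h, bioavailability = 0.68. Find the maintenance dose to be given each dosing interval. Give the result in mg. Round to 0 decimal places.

1170 mg

At steady state, F × (Dose/τ) = Css × CL.
Dose = Css × CL × τ / F = 24.7 × 2.850 × 11.3 / 0.68 = 1170 mg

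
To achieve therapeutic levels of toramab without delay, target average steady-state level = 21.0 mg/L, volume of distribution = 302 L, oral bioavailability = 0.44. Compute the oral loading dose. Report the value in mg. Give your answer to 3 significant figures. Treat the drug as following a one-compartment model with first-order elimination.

LD = Css × Vd / F = 21.0 × 302 / 0.44 = 14410 mg

14400 mg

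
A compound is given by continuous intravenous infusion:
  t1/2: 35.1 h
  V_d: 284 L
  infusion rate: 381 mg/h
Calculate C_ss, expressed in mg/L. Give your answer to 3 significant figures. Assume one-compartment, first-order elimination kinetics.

67.9 mg/L

k = ln2 / t½ = 0.693147 / 35.1 = 0.01975 h⁻¹
CL = k × Vd = 0.01975 × 284 = 5.609 L/h
At steady state Css = R₀ / CL = 381 / 5.609 = 67.93 mg/L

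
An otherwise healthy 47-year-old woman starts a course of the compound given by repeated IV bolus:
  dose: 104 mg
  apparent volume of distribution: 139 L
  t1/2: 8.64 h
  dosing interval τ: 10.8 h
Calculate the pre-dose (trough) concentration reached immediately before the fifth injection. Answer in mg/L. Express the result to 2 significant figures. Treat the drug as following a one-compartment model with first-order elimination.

C₀ per dose = Dose / Vd = 104 / 139 = 0.7482 mg/L
k = ln2 / t½ = 0.693147 / 8.64 = 0.08023 h⁻¹
Fraction remaining after one interval: r = e^(−kτ) = e^(−0.08023 × 10.8) = 0.4204
Before dose 5, 4 doses have been given (aged 1τ, 2τ, 3τ, 4τ).
C_trough = C₀ × (r + r² + … + r^4) = C₀ × r(1−r^4)/(1−r)
        = 0.7482 × 0.4204 × (1 − 0.03124) / (1 − 0.4204) = 0.5257 mg/L

0.53 mg/L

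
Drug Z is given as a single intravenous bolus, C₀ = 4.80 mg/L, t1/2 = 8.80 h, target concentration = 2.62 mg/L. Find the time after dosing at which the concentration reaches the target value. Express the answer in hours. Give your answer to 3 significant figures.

7.69 h

k = ln2 / t½ = 0.693147 / 8.80 = 0.07877 h⁻¹
t = ln(C₀ / C) / k = ln(4.800 / 2.62) / 0.07877
  = ln(1.832) / 0.07877 = 0.6054 / 0.07877 = 7.686 h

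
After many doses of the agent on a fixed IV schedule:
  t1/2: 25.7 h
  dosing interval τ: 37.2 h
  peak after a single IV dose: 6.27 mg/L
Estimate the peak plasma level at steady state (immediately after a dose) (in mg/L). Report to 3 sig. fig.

k = ln2 / t½ = 0.693147 / 25.7 = 0.02697 h⁻¹
e^(−kτ) = e^(−0.02697 × 37.2) = 0.3667
Accumulation ratio R = 1 / (1 − e^(−kτ)) = 1 / (1 − 0.3667) = 1.579
Steady-state peak = C₀ × R = 6.27 × 1.579 = 9.900 mg/L

9.90 mg/L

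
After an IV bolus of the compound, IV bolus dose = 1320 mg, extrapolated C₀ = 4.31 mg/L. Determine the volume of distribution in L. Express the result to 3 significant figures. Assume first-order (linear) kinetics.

Vd = Dose / C₀ = 1320 / 4.31 = 306.3 L

306 L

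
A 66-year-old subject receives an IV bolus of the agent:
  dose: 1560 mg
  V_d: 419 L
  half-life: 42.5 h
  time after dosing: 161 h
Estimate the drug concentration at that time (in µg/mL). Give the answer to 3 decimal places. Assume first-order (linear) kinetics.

C₀ = Dose / Vd = 1560 / 419 = 3.723 mg/L
k = ln2 / t½ = 0.693147 / 42.5 = 0.01631 h⁻¹
C = C₀ · e^(−k·t) = 3.723 × e^(−0.01631 × 161)
  = 3.723 × 0.07237 = 0.2694 mg/L
(0.2694 mg/L = 0.2694 µg/mL)

0.269 µg/mL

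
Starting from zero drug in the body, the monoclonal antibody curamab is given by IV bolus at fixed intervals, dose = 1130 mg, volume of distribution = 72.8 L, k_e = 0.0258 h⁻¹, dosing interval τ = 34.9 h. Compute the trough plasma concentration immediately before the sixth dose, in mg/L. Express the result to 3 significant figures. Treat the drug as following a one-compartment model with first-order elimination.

C₀ per dose = Dose / Vd = 1130 / 72.8 = 15.52 mg/L
Fraction remaining after one interval: r = e^(−kτ) = e^(−0.02580 × 34.9) = 0.4064
Before dose 6, 5 doses have been given (aged 1τ, 2τ, 3τ, 4τ, 5τ).
C_trough = C₀ × (r + r² + … + r^5) = C₀ × r(1−r^5)/(1−r)
        = 15.52 × 0.4064 × (1 − 0.01109) / (1 − 0.4064) = 10.51 mg/L

10.5 mg/L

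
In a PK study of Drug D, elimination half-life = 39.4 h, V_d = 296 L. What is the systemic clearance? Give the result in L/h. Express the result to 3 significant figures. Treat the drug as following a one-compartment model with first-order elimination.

k = ln2 / t½ = 0.693147 / 39.4 = 0.01759 h⁻¹
CL = k × Vd = 0.01759 × 296 = 5.207 L/h

5.21 L/h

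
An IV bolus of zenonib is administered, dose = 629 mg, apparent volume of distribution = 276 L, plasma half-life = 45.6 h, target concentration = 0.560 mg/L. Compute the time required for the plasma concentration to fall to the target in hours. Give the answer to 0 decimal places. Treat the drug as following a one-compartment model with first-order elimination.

92 h

C₀ = Dose / Vd = 629.0 / 276 = 2.279 mg/L
k = ln2 / t½ = 0.693147 / 45.6 = 0.01520 h⁻¹
t = ln(C₀ / C) / k = ln(2.279 / 0.560) / 0.01520
  = ln(4.070) / 0.01520 = 1.404 / 0.01520 = 92.37 h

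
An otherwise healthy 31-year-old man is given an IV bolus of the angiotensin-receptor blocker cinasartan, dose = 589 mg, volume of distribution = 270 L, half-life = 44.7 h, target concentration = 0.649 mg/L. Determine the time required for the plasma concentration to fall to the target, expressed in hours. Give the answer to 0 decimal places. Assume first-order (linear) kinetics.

C₀ = Dose / Vd = 589.0 / 270 = 2.181 mg/L
k = ln2 / t½ = 0.693147 / 44.7 = 0.01551 h⁻¹
t = ln(C₀ / C) / k = ln(2.181 / 0.649) / 0.01551
  = ln(3.361) / 0.01551 = 1.212 / 0.01551 = 78.14 h

78 h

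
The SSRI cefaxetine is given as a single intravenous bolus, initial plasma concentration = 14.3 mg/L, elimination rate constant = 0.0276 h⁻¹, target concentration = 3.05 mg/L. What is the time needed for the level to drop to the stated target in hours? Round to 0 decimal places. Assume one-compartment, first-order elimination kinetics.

56 h

t = ln(C₀ / C) / k = ln(14.30 / 3.05) / 0.02760
  = ln(4.689) / 0.02760 = 1.545 / 0.02760 = 55.98 h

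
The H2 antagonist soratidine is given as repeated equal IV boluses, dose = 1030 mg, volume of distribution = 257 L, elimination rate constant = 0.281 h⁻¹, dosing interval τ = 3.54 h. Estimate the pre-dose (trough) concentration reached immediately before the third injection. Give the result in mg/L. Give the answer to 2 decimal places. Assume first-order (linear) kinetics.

C₀ per dose = Dose / Vd = 1030 / 257 = 4.008 mg/L
Fraction remaining after one interval: r = e^(−kτ) = e^(−0.2810 × 3.54) = 0.3698
Before dose 3, 2 doses have been given (aged 1τ, 2τ).
C_trough = C₀ × (r + r²) = 4.008 × (0.3698 + 0.1368) = 2.030 mg/L

2.03 mg/L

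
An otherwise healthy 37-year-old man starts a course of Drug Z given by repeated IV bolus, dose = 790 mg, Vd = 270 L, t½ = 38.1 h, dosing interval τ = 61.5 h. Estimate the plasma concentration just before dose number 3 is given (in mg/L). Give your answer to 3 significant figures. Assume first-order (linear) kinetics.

C₀ per dose = Dose / Vd = 790 / 270 = 2.926 mg/L
k = ln2 / t½ = 0.693147 / 38.1 = 0.01819 h⁻¹
Fraction remaining after one interval: r = e^(−kτ) = e^(−0.01819 × 61.5) = 0.3267
Before dose 3, 2 doses have been given (aged 1τ, 2τ).
C_trough = C₀ × (r + r²) = 2.926 × (0.3267 + 0.1067) = 1.268 mg/L

1.27 mg/L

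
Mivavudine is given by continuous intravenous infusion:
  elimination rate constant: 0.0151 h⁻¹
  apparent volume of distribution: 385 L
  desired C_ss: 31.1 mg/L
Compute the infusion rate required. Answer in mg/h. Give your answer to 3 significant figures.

CL = k × Vd = 0.01510 × 385 = 5.814 L/h
At steady state, infusion rate R₀ = Css × CL = 31.1 × 5.814 = 180.8 mg/h

181 mg/h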